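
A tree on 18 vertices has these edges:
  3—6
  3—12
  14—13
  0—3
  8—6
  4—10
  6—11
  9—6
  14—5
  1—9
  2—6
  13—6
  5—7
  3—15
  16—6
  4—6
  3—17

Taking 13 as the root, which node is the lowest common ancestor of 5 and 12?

13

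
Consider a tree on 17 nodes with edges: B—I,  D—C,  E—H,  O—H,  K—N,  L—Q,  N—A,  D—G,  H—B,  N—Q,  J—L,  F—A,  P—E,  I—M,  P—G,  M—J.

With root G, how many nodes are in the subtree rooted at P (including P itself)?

Descendants of P (including itself): P, E, H, B, O, I, M, J, L, Q, N, K, A, F. That's 14.

14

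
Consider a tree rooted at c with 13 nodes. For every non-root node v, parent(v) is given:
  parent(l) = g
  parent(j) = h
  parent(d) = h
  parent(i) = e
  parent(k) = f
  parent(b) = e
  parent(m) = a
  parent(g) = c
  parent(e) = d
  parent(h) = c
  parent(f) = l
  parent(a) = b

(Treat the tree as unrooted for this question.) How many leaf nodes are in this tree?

Exactly 4 nodes have a single neighbour: i, j, k, m.

4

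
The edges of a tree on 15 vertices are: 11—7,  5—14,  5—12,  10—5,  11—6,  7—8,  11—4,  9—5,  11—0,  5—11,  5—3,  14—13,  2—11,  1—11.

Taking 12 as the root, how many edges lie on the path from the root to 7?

3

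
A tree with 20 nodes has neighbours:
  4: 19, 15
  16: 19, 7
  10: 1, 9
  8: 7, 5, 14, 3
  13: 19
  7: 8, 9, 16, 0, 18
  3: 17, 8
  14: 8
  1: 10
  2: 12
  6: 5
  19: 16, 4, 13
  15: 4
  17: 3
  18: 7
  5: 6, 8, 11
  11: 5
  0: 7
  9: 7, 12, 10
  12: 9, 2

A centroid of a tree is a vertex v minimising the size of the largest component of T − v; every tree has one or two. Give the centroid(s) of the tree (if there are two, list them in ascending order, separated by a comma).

7

Removing 7 splits the tree into components of sizes 7, 5, 5, 1, 1; the largest is 7 ≤ ⌊20/2⌋ = 10.
Every other node leaves some component of size > 10, so the centroid is unique.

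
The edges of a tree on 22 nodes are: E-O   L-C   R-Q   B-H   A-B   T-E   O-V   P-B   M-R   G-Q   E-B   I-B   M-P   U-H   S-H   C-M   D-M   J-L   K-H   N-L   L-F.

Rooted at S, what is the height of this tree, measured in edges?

7

N sits deepest: S – H – B – P – M – C – L – N — 7 edges from the root.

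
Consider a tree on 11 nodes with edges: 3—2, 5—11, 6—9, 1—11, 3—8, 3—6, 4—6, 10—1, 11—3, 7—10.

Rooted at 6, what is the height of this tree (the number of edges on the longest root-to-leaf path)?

The longest root-to-leaf path is 6 – 3 – 11 – 1 – 10 – 7 (5 edges).

5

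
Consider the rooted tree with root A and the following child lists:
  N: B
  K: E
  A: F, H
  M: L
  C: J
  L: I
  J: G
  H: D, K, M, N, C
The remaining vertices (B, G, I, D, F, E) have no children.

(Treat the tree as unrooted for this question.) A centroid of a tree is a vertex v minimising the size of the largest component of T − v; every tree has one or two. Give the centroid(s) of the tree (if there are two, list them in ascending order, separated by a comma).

H

Removing H splits the tree into components of sizes 3, 3, 2, 2, 2, 1; the largest is 3 ≤ ⌊14/2⌋ = 7.
Every other node leaves some component of size > 7, so the centroid is unique.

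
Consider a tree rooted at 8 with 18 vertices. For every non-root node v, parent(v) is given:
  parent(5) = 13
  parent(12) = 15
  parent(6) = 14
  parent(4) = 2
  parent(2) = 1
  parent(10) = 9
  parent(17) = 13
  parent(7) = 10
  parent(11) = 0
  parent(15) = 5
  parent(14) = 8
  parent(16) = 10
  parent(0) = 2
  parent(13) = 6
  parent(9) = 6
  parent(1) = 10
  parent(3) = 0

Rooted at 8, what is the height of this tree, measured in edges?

3 sits deepest: 8-14-6-9-10-1-2-0-3 — 8 edges from the root.

8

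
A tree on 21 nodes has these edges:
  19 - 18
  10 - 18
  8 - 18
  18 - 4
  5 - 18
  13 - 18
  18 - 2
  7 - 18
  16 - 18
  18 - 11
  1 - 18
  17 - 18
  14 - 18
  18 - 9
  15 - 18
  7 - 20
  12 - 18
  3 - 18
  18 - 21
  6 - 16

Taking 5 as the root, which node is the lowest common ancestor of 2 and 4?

Path 2→root: 2 18 5; path 4→root: 4 18 5.
First common node: 18.

18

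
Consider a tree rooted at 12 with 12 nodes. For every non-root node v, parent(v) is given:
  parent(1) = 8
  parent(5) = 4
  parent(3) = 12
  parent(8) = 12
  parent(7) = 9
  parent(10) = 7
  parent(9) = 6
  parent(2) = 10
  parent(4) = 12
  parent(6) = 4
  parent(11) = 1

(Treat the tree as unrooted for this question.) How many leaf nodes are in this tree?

Exactly 4 nodes have a single neighbour: 2, 3, 5, 11.

4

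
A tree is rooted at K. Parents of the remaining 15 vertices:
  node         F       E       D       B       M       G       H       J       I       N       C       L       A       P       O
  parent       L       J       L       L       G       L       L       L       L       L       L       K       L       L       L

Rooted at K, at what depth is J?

2

K–L–J — 2 edges.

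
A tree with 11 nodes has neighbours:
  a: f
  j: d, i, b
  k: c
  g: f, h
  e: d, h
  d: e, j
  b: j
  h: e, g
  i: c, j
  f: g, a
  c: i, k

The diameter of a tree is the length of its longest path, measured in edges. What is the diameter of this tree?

Starting from k, a farthest node is a at distance 9.
One longest path: k–c–i–j–d–e–h–g–f–a.
So the diameter is 9.

9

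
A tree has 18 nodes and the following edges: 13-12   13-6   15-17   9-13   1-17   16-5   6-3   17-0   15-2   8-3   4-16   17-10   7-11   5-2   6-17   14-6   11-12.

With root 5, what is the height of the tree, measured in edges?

7 sits deepest: 5 – 2 – 15 – 17 – 6 – 13 – 12 – 11 – 7 — 8 edges from the root.

8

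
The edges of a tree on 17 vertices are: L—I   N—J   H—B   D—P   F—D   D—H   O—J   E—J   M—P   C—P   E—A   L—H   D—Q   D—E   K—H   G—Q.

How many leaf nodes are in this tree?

The leaves are A, B, C, F, G, I, K, M, N, O.
That is 10 leaves.

10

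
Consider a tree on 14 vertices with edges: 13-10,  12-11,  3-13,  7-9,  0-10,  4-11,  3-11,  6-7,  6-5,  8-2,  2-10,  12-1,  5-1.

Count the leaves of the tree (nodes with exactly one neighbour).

4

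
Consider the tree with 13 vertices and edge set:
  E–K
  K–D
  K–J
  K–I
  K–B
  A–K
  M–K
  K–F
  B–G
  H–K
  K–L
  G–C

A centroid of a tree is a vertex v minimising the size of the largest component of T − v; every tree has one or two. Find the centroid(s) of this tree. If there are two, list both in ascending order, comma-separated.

K

Delete K: the remaining components have sizes 3, 1, 1, 1, 1, 1, 1, 1, 1, 1. Max 3 ≤ 6, so K is a centroid.
Every other node leaves some component of size > 6, so the centroid is unique.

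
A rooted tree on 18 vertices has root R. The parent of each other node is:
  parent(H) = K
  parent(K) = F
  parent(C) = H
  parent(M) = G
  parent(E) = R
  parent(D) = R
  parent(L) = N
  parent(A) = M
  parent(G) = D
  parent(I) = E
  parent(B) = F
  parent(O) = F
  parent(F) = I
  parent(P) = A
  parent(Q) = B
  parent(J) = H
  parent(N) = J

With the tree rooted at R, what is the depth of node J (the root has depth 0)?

6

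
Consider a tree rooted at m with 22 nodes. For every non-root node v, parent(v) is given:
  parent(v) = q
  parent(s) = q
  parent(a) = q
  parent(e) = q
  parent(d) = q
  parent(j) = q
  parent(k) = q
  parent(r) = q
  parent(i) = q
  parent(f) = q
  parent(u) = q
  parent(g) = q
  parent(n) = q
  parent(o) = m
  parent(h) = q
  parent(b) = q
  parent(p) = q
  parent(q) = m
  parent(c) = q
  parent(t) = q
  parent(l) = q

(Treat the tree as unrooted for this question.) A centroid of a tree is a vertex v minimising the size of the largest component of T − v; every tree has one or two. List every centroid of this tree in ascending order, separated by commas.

If q is removed the pieces have sizes 2, 1, 1, 1, 1, 1, 1, 1, 1, 1, 1, 1, 1, 1, 1, 1, 1, 1, 1, 1, all ≤ ⌊22/2⌋ = 11.
Every other node leaves some component of size > 11, so the centroid is unique.

q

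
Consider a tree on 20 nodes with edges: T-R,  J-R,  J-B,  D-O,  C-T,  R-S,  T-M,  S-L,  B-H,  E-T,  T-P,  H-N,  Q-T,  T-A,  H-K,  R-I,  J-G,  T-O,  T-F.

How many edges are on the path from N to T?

5

N - H - B - J - R - T: 5 edges.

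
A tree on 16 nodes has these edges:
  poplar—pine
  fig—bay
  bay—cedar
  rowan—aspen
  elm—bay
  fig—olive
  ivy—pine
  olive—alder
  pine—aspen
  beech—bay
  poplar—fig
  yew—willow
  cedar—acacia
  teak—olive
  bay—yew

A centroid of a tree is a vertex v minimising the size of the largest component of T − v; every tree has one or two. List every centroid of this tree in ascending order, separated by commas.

If fig is removed the pieces have sizes 7, 5, 3, all ≤ ⌊16/2⌋ = 8.
No neighbour of fig does as well, so fig is the unique centroid.

fig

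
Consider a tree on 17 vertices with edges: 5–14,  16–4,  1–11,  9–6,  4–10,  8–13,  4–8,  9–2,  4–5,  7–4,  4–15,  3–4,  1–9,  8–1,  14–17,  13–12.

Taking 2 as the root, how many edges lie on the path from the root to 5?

5

Path from 2 to 5: 2–9–1–8–4–5, which has 5 edges.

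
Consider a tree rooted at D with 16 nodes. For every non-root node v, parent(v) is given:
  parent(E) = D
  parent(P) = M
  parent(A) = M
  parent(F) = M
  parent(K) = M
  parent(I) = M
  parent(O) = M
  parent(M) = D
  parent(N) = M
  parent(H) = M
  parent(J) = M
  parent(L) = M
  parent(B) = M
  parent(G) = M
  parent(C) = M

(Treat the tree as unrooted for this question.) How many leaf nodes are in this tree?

14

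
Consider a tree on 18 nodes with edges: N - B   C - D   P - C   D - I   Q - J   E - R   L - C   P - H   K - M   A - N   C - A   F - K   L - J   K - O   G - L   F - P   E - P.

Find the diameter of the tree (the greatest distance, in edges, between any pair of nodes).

Starting from O, a farthest node is Q at distance 7.
One longest path: O-K-F-P-C-L-J-Q.
So the diameter is 7.

7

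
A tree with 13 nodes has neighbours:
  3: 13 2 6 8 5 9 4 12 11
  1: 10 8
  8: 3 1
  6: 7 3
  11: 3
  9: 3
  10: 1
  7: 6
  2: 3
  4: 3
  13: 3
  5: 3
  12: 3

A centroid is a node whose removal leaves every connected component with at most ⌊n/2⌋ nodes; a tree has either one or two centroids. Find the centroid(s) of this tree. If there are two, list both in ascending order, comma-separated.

Delete 3: the remaining components have sizes 3, 2, 1, 1, 1, 1, 1, 1, 1. Max 3 ≤ 6, so 3 is a centroid.
No neighbour of 3 does as well, so 3 is the unique centroid.

3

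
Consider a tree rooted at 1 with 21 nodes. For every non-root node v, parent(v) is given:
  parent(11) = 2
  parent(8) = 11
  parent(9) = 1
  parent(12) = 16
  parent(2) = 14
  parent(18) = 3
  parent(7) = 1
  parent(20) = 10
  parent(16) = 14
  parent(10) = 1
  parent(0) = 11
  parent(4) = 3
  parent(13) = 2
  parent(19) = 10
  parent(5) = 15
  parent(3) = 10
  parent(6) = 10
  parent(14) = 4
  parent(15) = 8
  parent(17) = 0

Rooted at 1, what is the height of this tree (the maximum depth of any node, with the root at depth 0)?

A deepest node is 5, reached by 1-10-3-4-14-2-11-8-15-5.
That path has 9 edges, so the height is 9.

9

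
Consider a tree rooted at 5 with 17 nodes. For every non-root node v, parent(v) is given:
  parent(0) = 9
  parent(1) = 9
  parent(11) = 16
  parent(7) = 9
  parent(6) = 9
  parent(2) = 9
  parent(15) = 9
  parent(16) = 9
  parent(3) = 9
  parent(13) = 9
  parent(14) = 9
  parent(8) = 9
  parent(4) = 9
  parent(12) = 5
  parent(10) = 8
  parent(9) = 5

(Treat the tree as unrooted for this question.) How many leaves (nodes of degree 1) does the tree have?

The leaves are 0, 1, 2, 3, 4, 6, 7, 10, 11, 12, 13, 14, 15.
That is 13 leaves.

13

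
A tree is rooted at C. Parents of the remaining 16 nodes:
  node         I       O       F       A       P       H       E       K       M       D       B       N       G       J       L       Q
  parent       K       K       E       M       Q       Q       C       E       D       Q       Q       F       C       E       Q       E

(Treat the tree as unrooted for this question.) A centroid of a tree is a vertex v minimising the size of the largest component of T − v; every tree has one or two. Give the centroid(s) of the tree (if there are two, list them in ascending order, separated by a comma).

Delete E: the remaining components have sizes 8, 3, 2, 2, 1. Max 8 ≤ 8, so E is a centroid.
No neighbour of E does as well, so E is the unique centroid.

E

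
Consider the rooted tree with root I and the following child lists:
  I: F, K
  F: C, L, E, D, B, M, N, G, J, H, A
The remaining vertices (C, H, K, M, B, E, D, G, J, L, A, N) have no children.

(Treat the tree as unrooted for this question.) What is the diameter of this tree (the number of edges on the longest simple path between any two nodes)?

A longest path is K–I–F–A, with 3 edges.

3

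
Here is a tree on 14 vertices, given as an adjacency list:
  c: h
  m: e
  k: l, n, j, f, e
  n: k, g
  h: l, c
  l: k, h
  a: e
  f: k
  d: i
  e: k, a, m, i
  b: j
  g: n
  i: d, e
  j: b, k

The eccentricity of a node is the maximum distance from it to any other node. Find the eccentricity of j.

4

The node farthest from j is c (d also at distance 4), via j–k–l–h–c — 4 edges.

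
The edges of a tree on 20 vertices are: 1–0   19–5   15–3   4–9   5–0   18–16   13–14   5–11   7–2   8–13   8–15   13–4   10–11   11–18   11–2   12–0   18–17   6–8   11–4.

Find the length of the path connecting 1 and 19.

3

1–0–5–19: 3 edges.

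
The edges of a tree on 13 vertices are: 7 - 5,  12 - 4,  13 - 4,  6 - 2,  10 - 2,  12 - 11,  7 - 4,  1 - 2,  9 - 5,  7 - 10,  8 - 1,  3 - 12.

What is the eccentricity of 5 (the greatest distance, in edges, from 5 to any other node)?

5

A farthest node from 5 is 8.
The path 5 – 7 – 10 – 2 – 1 – 8 has 5 edges.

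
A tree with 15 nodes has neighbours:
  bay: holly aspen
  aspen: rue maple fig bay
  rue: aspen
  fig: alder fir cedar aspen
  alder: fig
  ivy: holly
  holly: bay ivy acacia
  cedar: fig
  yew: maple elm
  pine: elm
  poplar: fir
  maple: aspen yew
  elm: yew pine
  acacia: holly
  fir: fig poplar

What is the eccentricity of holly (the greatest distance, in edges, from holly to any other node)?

The node farthest from holly is pine, via holly–bay–aspen–maple–yew–elm–pine — 6 edges.

6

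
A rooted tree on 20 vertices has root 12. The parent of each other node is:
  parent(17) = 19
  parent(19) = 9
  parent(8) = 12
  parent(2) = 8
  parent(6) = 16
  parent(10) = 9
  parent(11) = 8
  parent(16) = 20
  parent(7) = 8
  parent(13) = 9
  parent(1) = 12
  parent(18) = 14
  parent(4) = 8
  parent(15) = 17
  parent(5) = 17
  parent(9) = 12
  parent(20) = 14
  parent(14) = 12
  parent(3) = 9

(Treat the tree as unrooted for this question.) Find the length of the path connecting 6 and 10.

6

The path is 6–16–20–14–12–9–10, which has 6 edges.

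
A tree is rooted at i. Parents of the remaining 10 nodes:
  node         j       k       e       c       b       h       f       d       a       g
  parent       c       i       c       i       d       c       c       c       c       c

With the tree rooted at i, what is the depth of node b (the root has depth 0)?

3

Climbing from b to the root: b–d–c–i. That's 3 steps.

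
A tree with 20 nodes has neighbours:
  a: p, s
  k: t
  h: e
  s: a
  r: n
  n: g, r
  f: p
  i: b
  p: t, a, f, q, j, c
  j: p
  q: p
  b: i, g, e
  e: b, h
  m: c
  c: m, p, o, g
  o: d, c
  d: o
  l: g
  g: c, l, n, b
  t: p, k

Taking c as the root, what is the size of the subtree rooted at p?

Descendants of p (including itself): p, a, t, q, f, j, s, k. That's 8.

8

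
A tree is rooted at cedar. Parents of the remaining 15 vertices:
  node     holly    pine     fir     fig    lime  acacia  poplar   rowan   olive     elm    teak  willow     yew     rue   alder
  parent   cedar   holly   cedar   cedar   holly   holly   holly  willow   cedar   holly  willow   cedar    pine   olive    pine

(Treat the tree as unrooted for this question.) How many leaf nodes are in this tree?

11

Degree-1 nodes: acacia, alder, elm, fig, fir, lime, poplar, rowan, rue, teak, yew — 11 of them.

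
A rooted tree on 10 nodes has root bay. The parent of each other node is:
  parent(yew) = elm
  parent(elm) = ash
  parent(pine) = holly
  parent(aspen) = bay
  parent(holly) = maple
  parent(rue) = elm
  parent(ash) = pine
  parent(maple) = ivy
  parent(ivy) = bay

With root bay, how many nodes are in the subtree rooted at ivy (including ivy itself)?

8

ivy's subtree: {ivy, maple, holly, pine, ash, elm, rue, yew}, size 8.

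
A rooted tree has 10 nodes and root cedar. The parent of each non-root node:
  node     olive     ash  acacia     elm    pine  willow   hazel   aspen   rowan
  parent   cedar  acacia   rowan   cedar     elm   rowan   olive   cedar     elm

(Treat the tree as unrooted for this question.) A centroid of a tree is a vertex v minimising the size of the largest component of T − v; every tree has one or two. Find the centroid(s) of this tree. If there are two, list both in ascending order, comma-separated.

Delete elm: the remaining components have sizes 4, 4, 1. Max 4 ≤ 5, so elm is a centroid.
Every other node leaves some component of size > 5, so the centroid is unique.

elm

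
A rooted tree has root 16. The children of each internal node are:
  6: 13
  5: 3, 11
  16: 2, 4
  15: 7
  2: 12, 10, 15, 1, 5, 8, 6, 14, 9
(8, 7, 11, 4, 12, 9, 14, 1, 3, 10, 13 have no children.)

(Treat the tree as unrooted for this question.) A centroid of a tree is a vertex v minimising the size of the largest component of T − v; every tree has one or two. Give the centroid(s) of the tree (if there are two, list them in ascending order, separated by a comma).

Delete 2: the remaining components have sizes 3, 2, 2, 2, 1, 1, 1, 1, 1, 1. Max 3 ≤ 8, so 2 is a centroid.
Every other node leaves some component of size > 8, so the centroid is unique.

2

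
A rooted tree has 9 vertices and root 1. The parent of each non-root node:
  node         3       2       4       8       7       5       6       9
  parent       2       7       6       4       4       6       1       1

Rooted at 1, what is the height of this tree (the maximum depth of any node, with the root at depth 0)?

5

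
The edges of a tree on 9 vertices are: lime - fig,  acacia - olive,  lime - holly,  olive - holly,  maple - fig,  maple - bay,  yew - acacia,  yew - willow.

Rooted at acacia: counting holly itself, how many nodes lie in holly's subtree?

holly's subtree: {holly, lime, fig, maple, bay}, size 5.

5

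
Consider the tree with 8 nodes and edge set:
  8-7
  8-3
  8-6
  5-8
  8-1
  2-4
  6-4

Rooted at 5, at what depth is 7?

Climbing from 7 to the root: 7–8–5. That's 2 steps.

2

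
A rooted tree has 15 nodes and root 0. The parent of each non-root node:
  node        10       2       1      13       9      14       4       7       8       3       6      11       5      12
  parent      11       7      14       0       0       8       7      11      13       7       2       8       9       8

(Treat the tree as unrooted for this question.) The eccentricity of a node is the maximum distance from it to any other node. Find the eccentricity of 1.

A farthest node from 1 is 5 (6 also at distance 6).
The path 1-14-8-13-0-9-5 has 6 edges.

6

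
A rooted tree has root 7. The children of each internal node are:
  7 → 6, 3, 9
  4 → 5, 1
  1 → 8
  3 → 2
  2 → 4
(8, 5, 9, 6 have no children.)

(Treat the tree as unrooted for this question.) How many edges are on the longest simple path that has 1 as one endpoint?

Distances from 1 peak at 5, attained at 6 (9 also at distance 5).
1-4-2-3-7-6

5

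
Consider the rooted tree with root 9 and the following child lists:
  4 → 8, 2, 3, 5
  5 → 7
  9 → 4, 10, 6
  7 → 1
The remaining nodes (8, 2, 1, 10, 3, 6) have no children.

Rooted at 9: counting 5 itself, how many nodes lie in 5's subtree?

3

Descendants of 5 (including itself): 5, 7, 1. That's 3.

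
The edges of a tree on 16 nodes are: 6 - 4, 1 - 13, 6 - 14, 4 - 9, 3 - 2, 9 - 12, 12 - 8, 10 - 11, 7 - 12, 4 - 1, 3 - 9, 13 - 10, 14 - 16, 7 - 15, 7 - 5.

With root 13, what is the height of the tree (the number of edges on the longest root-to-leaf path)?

6

The longest root-to-leaf path is 13–1–4–9–12–7–5 (6 edges).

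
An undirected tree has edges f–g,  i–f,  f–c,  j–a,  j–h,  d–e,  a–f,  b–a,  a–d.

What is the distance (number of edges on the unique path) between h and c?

4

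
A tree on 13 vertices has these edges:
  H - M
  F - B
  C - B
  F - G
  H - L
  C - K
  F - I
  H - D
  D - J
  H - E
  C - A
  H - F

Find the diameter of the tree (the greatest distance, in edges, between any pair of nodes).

BFS from J reaches K last, at distance 6; BFS from K confirms no node is farther.
Path: J-D-H-F-B-C-K.

6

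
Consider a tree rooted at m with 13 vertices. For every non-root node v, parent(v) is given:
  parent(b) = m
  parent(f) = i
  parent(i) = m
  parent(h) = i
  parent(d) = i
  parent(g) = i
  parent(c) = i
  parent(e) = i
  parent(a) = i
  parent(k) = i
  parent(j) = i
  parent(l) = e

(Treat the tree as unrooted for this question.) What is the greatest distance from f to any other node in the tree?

3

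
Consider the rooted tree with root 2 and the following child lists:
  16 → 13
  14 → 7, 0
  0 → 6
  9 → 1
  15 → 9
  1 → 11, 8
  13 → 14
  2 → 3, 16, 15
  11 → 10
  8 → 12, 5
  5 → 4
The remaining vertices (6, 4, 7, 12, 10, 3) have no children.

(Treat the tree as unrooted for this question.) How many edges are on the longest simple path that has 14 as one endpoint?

9

A farthest node from 14 is 4.
The path 14 – 13 – 16 – 2 – 15 – 9 – 1 – 8 – 5 – 4 has 9 edges.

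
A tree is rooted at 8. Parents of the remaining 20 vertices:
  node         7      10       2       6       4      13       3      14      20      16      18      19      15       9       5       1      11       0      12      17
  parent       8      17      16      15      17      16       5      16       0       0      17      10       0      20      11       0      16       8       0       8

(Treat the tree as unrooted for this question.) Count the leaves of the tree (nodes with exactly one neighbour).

The leaves are 1, 2, 3, 4, 6, 7, 9, 12, 13, 14, 18, 19.
That is 12 leaves.

12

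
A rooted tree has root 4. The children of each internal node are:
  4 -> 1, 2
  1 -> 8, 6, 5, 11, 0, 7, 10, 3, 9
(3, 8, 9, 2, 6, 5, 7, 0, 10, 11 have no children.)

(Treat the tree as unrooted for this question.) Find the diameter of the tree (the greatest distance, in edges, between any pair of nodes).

BFS from 2 reaches 6 last, at distance 3; BFS from 6 confirms no node is farther.
Path: 2 – 4 – 1 – 6.

3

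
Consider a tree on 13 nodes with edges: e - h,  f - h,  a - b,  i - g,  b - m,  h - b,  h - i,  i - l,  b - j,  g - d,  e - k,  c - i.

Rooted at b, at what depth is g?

3

b – h – i – g — 3 edges.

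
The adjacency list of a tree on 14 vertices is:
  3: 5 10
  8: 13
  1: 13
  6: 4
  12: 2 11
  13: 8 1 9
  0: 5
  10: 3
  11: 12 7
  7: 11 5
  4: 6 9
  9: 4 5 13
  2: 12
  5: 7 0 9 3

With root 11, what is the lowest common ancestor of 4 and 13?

4's ancestor chain is 4, 9, 5, 7, 11 and 13's is 13, 9, 5, 7, 11; they first meet at 9.

9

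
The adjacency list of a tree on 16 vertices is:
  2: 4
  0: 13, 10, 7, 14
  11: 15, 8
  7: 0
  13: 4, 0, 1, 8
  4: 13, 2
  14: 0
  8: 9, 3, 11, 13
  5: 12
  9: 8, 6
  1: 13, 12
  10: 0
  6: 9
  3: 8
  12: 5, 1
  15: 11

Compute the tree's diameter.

6

A longest path is 15–11–8–13–1–12–5, with 6 edges.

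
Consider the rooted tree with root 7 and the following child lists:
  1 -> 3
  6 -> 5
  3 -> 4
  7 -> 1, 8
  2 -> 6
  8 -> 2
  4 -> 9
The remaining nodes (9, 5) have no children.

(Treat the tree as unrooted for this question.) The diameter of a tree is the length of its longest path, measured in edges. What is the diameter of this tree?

8

BFS from 5 reaches 9 last, at distance 8; BFS from 9 confirms no node is farther.
Path: 5-6-2-8-7-1-3-4-9.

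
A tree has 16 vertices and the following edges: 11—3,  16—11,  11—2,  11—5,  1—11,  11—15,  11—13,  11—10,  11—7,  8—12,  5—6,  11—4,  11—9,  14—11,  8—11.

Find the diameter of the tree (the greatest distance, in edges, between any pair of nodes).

4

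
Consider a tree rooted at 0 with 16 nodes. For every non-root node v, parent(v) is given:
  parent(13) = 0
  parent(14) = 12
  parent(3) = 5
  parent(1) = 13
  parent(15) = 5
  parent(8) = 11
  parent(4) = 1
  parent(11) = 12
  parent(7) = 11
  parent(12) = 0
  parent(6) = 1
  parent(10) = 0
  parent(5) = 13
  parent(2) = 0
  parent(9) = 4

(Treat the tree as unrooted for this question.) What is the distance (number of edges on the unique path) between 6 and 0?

3

The path is 6 – 1 – 13 – 0, which has 3 edges.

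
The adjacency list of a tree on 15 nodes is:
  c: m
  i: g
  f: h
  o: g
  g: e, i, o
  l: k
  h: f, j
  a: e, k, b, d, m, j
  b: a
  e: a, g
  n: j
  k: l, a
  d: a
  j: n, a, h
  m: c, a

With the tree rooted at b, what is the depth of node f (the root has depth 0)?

4

Path from b to f: b–a–j–h–f, which has 4 edges.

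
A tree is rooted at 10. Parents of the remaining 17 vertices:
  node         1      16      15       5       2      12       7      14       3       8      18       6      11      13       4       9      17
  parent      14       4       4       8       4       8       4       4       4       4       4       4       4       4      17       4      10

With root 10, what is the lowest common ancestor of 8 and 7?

Ancestors of 8 (toward the root): 8, 4, 17, 10.
Ancestors of 7: 7, 4, 17, 10.
The deepest node appearing in both lists is 4.

4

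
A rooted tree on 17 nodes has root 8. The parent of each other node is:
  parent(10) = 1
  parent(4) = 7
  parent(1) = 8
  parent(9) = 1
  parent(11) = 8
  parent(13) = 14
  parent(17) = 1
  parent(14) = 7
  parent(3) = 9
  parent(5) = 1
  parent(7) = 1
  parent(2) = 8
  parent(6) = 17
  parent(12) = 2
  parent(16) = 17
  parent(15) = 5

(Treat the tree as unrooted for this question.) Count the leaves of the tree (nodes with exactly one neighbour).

The leaves are 3, 4, 6, 10, 11, 12, 13, 15, 16.
That is 9 leaves.

9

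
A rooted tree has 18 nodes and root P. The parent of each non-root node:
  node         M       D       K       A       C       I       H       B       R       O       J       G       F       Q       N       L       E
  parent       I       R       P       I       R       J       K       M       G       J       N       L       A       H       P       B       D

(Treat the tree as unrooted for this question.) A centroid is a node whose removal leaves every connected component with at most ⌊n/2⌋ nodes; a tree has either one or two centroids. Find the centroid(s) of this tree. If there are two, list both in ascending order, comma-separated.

I

Removing I splits the tree into components of sizes 8, 7, 2; the largest is 8 ≤ ⌊18/2⌋ = 9.
Every other node leaves some component of size > 9, so the centroid is unique.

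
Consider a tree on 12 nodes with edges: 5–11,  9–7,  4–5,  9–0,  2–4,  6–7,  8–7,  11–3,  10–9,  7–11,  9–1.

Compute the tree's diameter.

6

Starting from 1, a farthest node is 2 at distance 6.
One longest path: 1 – 9 – 7 – 11 – 5 – 4 – 2.
So the diameter is 6.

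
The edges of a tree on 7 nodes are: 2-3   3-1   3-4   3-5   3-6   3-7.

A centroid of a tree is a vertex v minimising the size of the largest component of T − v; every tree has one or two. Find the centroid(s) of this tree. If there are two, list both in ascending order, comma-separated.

3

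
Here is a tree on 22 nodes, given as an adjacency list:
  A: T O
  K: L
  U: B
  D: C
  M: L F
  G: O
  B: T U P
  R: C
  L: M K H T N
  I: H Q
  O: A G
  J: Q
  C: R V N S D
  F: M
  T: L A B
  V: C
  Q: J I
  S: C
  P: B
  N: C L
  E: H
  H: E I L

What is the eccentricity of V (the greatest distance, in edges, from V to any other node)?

The node farthest from V is J (G also at distance 7), via V–C–N–L–H–I–Q–J — 7 edges.

7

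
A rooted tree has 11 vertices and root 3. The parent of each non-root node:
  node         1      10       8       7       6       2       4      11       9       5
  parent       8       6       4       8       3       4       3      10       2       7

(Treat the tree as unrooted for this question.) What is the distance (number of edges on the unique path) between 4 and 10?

3

The path is 4 – 3 – 6 – 10, which has 3 edges.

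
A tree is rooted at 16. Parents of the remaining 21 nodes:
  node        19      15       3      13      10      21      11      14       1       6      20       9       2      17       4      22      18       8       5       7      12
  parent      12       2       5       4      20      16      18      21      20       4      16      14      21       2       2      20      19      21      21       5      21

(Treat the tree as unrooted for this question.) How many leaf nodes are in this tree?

12

The leaves are 1, 3, 6, 7, 8, 9, 10, 11, 13, 15, 17, 22.
That is 12 leaves.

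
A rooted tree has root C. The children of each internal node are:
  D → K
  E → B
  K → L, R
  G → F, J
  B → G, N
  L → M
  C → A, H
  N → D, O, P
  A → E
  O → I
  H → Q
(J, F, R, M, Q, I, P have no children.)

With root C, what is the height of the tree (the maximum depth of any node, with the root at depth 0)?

M sits deepest: C-A-E-B-N-D-K-L-M — 8 edges from the root.

8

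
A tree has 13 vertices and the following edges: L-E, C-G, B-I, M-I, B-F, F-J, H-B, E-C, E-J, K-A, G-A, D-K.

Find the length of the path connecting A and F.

A - G - C - E - J - F: 5 edges.

5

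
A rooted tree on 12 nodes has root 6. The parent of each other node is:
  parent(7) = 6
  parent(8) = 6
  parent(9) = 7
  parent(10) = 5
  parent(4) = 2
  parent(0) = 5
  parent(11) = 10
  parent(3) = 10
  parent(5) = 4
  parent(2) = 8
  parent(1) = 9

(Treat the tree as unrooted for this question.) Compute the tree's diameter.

Starting from 1, a farthest node is 11 at distance 9.
One longest path: 1 - 9 - 7 - 6 - 8 - 2 - 4 - 5 - 10 - 11.
So the diameter is 9.

9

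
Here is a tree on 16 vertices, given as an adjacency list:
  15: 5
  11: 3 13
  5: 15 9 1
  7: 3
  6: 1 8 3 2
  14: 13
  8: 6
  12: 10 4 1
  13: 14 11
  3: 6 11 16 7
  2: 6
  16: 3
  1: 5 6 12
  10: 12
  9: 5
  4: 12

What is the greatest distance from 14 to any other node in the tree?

7

The node farthest from 14 is 15 (10, 4, 9 also at distance 7), via 14-13-11-3-6-1-5-15 — 7 edges.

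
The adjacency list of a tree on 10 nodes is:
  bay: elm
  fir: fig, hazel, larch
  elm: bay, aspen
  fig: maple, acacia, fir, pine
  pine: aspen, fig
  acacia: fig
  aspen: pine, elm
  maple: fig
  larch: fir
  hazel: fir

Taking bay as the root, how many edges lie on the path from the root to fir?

5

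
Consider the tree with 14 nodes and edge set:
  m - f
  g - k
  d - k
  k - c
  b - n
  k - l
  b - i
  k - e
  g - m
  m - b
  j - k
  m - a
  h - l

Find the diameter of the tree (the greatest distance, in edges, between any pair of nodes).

Starting from n, a farthest node is h at distance 6.
One longest path: n–b–m–g–k–l–h.
So the diameter is 6.

6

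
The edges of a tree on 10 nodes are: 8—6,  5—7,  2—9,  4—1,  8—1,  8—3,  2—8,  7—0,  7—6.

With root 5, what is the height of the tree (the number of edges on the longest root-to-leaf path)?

5

A deepest node is 4, reached by 5 → 7 → 6 → 8 → 1 → 4.
That path has 5 edges, so the height is 5.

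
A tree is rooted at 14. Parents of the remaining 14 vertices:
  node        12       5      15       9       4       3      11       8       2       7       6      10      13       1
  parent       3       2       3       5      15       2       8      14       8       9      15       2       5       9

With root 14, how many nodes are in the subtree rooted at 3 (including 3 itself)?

5

Descendants of 3 (including itself): 3, 15, 12, 6, 4. That's 5.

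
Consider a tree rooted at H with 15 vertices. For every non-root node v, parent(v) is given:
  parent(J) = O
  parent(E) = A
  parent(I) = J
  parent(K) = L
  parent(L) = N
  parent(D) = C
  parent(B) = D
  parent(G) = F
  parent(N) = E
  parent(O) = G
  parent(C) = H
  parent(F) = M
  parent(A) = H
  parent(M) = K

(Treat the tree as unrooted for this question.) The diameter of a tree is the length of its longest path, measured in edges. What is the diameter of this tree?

Starting from B, a farthest node is I at distance 14.
One longest path: B–D–C–H–A–E–N–L–K–M–F–G–O–J–I.
So the diameter is 14.

14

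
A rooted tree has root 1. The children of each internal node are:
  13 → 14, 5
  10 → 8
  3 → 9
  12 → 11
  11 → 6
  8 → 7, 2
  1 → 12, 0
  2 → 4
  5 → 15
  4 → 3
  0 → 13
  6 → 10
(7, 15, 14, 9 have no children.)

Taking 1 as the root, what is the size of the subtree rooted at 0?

5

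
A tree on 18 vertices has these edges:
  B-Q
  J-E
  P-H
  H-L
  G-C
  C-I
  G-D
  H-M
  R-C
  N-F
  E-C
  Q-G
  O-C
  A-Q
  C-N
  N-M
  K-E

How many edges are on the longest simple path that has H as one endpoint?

6

The node farthest from H is B (A also at distance 6), via H-M-N-C-G-Q-B — 6 edges.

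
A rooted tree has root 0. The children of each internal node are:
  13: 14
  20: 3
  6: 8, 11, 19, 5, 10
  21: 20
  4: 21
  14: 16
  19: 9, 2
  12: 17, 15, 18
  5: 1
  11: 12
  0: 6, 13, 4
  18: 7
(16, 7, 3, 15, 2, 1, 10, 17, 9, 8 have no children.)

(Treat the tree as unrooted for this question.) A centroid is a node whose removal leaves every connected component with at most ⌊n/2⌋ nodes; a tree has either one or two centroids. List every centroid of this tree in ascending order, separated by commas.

6

Delete 6: the remaining components have sizes 8, 6, 3, 2, 1, 1. Max 8 ≤ 11, so 6 is a centroid.
No neighbour of 6 does as well, so 6 is the unique centroid.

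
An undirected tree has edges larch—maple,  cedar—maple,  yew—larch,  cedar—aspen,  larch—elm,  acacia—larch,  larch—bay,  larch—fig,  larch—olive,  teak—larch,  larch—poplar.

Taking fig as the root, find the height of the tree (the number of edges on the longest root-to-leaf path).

4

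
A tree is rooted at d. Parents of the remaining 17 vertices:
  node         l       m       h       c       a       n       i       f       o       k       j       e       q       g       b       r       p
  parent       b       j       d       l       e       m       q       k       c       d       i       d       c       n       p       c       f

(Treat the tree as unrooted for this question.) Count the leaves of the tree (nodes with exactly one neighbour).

Exactly 5 nodes have a single neighbour: a, g, h, o, r.

5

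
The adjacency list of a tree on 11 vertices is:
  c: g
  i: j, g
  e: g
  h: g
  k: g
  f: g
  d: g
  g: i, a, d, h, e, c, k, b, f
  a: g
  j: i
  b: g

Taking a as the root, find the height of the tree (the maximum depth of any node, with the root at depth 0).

j sits deepest: a–g–i–j — 3 edges from the root.

3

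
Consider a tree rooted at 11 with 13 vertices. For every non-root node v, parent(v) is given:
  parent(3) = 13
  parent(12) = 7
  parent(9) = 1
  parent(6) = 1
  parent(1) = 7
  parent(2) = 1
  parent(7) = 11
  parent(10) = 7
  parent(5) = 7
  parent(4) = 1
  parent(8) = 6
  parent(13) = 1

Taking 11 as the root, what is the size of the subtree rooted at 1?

8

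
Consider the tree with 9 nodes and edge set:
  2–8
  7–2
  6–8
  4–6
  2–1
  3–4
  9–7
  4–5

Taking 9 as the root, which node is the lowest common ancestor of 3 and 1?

2

Ancestors of 3 (toward the root): 3, 4, 6, 8, 2, 7, 9.
Ancestors of 1: 1, 2, 7, 9.
The deepest node appearing in both lists is 2.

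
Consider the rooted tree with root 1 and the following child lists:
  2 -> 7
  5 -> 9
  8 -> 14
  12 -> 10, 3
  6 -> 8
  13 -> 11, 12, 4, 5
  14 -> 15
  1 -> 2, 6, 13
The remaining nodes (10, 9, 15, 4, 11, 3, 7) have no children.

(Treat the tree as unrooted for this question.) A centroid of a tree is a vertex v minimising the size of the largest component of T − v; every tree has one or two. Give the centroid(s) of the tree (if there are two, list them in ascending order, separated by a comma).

13

Delete 13: the remaining components have sizes 7, 3, 2, 1, 1. Max 7 ≤ 7, so 13 is a centroid.
Every other node leaves some component of size > 7, so the centroid is unique.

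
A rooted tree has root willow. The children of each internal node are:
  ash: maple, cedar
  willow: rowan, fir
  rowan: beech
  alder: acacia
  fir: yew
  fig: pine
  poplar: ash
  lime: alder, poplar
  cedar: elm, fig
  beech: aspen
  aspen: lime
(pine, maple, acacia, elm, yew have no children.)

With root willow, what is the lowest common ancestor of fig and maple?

Path fig→root: fig cedar ash poplar lime aspen beech rowan willow; path maple→root: maple ash poplar lime aspen beech rowan willow.
First common node: ash.

ash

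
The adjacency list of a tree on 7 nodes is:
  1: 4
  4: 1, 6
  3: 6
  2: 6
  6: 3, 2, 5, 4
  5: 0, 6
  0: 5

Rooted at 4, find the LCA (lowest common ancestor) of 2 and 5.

6

Path 2→root: 2 6 4; path 5→root: 5 6 4.
First common node: 6.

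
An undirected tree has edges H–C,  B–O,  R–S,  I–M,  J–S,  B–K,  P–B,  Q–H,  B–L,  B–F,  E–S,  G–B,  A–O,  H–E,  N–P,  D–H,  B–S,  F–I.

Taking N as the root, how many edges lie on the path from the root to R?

Climbing from R to the root: R – S – B – P – N. That's 4 steps.

4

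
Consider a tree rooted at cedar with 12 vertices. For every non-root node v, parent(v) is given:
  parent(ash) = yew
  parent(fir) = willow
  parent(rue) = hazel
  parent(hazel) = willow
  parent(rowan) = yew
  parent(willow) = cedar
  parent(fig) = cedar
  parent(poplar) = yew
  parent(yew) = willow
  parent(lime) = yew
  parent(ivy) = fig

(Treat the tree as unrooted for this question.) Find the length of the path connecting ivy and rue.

5

ivy - fig - cedar - willow - hazel - rue: 5 edges.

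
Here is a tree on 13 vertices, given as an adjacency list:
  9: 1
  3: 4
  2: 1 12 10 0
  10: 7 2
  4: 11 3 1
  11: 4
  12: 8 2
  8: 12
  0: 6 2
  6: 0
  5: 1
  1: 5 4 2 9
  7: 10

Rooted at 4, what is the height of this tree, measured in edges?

The longest root-to-leaf path is 4–1–2–12–8 (4 edges).

4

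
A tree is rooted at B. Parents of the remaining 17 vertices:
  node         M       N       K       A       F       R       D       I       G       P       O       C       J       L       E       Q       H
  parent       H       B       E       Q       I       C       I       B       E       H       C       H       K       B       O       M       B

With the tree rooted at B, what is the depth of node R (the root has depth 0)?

3

B – H – C – R — 3 edges.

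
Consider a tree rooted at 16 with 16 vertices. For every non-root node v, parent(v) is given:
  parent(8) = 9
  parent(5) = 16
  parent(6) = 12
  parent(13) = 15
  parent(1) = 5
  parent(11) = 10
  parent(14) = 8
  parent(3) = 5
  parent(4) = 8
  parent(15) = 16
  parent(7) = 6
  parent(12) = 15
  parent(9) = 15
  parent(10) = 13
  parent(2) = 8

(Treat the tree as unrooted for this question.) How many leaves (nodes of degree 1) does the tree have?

7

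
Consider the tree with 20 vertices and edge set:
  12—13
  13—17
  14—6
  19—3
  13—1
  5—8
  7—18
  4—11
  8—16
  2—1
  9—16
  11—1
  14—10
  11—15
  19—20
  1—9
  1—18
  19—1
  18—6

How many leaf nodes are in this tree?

10

Exactly 10 nodes have a single neighbour: 2, 3, 4, 5, 7, 10, 12, 15, 17, 20.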